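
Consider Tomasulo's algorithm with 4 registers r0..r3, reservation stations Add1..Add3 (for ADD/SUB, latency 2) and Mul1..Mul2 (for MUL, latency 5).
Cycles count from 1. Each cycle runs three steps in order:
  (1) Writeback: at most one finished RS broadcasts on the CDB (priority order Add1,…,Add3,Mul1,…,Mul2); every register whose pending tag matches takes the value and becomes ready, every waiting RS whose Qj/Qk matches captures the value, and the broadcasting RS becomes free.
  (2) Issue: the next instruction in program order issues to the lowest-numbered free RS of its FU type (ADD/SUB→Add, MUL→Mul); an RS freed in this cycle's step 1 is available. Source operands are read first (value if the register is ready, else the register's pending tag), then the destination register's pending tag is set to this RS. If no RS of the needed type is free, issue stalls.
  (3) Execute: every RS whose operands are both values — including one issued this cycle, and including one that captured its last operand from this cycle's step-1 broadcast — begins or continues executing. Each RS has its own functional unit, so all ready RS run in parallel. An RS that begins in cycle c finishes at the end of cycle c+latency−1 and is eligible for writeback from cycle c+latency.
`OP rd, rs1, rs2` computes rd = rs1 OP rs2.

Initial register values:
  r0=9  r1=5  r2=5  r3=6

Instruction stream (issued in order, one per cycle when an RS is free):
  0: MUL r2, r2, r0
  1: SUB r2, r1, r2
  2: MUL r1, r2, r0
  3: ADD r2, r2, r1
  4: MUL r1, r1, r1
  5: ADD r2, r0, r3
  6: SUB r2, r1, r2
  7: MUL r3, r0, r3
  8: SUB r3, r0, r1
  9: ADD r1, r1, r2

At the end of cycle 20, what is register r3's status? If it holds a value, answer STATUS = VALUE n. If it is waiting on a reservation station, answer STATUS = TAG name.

STATUS = TAG Add3

c1: issue MUL r2<-Mul1 | r0:9,r1:5,r2:Mul1,r3:6
c2: issue SUB r2<-Add1 | r0:9,r1:5,r2:Add1,r3:6
c3: issue MUL r1<-Mul2 | r0:9,r1:Mul2,r2:Add1,r3:6
c4: issue ADD r2<-Add2 | r0:9,r1:Mul2,r2:Add2,r3:6
c5: stall | r0:9,r1:Mul2,r2:Add2,r3:6
c6: CDB Mul1=45; issue MUL r1<-Mul1 | r0:9,r1:Mul1,r2:Add2,r3:6
c7: issue ADD r2<-Add3 | r0:9,r1:Mul1,r2:Add3,r3:6
c8: CDB Add1=-40; issue SUB r2<-Add1 | r0:9,r1:Mul1,r2:Add1,r3:6
c9: CDB Add3=15; stall | r0:9,r1:Mul1,r2:Add1,r3:6
c10: stall | r0:9,r1:Mul1,r2:Add1,r3:6
c11: stall | r0:9,r1:Mul1,r2:Add1,r3:6
c12: stall | r0:9,r1:Mul1,r2:Add1,r3:6
c13: CDB Mul2=-360; issue MUL r3<-Mul2 | r0:9,r1:Mul1,r2:Add1,r3:Mul2
c14: issue SUB r3<-Add3 | r0:9,r1:Mul1,r2:Add1,r3:Add3
c15: CDB Add2=-400; issue ADD r1<-Add2 | r0:9,r1:Add2,r2:Add1,r3:Add3
c16: - | r0:9,r1:Add2,r2:Add1,r3:Add3
c17: - | r0:9,r1:Add2,r2:Add1,r3:Add3
c18: CDB Mul1=129600 | r0:9,r1:Add2,r2:Add1,r3:Add3
c19: CDB Mul2=54 | r0:9,r1:Add2,r2:Add1,r3:Add3
c20: CDB Add1=129585 | r0:9,r1:Add2,r2:129585,r3:Add3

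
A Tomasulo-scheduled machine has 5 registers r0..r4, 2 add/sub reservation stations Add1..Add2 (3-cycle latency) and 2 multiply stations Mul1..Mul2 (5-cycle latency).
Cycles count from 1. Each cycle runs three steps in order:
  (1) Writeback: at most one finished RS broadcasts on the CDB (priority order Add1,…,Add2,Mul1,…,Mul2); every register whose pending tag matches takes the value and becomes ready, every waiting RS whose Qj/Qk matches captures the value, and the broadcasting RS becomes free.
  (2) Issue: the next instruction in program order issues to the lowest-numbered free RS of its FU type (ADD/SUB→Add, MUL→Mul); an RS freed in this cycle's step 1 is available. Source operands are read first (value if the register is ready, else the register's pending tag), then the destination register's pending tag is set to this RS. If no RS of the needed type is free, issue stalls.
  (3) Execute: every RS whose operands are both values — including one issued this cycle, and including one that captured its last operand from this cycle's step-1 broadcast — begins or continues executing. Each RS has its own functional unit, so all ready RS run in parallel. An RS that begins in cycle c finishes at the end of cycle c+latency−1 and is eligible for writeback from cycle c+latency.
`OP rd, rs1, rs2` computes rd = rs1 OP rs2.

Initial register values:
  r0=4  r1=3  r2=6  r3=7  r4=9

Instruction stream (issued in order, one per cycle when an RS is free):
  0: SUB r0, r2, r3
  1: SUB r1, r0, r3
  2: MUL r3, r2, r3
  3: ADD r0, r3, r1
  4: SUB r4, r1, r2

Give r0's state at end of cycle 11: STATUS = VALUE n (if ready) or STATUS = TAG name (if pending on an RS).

STATUS = VALUE 34

cycle 1: issue SUB r0<-Add1 // r0:Add1,r1:3,r2:6,r3:7,r4:9
cycle 2: issue SUB r1<-Add2 // r0:Add1,r1:Add2,r2:6,r3:7,r4:9
cycle 3: issue MUL r3<-Mul1 // r0:Add1,r1:Add2,r2:6,r3:Mul1,r4:9
cycle 4: CDB Add1=-1; issue ADD r0<-Add1 // r0:Add1,r1:Add2,r2:6,r3:Mul1,r4:9
cycle 5: stall // r0:Add1,r1:Add2,r2:6,r3:Mul1,r4:9
cycle 6: stall // r0:Add1,r1:Add2,r2:6,r3:Mul1,r4:9
cycle 7: CDB Add2=-8; issue SUB r4<-Add2 // r0:Add1,r1:-8,r2:6,r3:Mul1,r4:Add2
cycle 8: CDB Mul1=42 // r0:Add1,r1:-8,r2:6,r3:42,r4:Add2
cycle 9: - // r0:Add1,r1:-8,r2:6,r3:42,r4:Add2
cycle 10: CDB Add2=-14 // r0:Add1,r1:-8,r2:6,r3:42,r4:-14
cycle 11: CDB Add1=34 // r0:34,r1:-8,r2:6,r3:42,r4:-14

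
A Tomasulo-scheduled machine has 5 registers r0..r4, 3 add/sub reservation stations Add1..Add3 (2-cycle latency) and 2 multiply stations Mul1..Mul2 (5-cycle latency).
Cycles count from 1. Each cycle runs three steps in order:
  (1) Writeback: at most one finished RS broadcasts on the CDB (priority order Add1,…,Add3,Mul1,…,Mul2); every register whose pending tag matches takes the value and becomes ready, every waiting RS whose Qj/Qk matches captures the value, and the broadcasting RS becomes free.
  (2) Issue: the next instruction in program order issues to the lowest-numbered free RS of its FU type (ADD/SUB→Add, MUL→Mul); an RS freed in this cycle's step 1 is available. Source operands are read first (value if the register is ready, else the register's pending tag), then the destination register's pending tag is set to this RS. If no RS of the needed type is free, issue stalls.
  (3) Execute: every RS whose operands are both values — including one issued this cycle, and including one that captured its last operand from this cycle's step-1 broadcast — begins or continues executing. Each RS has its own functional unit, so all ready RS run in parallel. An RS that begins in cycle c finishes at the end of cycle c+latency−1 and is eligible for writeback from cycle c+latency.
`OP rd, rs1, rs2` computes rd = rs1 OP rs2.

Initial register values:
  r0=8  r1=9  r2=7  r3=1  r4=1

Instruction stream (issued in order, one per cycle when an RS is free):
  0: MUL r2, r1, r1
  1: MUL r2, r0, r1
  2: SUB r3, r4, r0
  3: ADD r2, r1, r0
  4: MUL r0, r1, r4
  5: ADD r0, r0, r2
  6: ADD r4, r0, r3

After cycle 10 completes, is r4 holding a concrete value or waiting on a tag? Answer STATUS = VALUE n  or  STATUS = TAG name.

STATUS = TAG Add2

c1: issue MUL r2<-Mul1 | r0:8,r1:9,r2:Mul1,r3:1,r4:1
c2: issue MUL r2<-Mul2 | r0:8,r1:9,r2:Mul2,r3:1,r4:1
c3: issue SUB r3<-Add1 | r0:8,r1:9,r2:Mul2,r3:Add1,r4:1
c4: issue ADD r2<-Add2 | r0:8,r1:9,r2:Add2,r3:Add1,r4:1
c5: CDB Add1=-7; stall | r0:8,r1:9,r2:Add2,r3:-7,r4:1
c6: CDB Add2=17; stall | r0:8,r1:9,r2:17,r3:-7,r4:1
c7: CDB Mul1=81; issue MUL r0<-Mul1 | r0:Mul1,r1:9,r2:17,r3:-7,r4:1
c8: CDB Mul2=72; issue ADD r0<-Add1 | r0:Add1,r1:9,r2:17,r3:-7,r4:1
c9: issue ADD r4<-Add2 | r0:Add1,r1:9,r2:17,r3:-7,r4:Add2
c10: - | r0:Add1,r1:9,r2:17,r3:-7,r4:Add2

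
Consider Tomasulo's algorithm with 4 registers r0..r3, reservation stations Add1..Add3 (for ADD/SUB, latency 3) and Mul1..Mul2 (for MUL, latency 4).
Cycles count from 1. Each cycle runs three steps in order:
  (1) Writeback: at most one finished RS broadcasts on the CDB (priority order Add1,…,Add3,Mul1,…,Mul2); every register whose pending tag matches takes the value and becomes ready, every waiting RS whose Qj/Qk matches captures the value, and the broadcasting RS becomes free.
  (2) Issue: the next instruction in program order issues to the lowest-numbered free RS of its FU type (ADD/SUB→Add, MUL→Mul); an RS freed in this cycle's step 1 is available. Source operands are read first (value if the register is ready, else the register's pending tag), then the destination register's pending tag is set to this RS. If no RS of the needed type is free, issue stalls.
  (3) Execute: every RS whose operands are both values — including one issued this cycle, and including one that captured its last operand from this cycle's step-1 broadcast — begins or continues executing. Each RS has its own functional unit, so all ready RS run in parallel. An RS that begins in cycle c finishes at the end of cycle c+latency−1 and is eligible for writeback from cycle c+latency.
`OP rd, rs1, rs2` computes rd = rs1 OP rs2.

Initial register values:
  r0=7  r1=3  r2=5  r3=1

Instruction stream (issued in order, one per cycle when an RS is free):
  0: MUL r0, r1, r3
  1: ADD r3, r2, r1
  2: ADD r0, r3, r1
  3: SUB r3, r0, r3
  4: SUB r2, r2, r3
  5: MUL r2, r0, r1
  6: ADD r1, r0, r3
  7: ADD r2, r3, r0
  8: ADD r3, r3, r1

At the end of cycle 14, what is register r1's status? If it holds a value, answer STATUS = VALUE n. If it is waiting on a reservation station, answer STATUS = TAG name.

  c1: issue MUL r0<-Mul1  regs: r0:Mul1,r1:3,r2:5,r3:1
  c2: issue ADD r3<-Add1  regs: r0:Mul1,r1:3,r2:5,r3:Add1
  c3: issue ADD r0<-Add2  regs: r0:Add2,r1:3,r2:5,r3:Add1
  c4: issue SUB r3<-Add3  regs: r0:Add2,r1:3,r2:5,r3:Add3
  c5: CDB Add1=8; issue SUB r2<-Add1  regs: r0:Add2,r1:3,r2:Add1,r3:Add3
  c6: CDB Mul1=3; issue MUL r2<-Mul1  regs: r0:Add2,r1:3,r2:Mul1,r3:Add3
  c7: stall  regs: r0:Add2,r1:3,r2:Mul1,r3:Add3
  c8: CDB Add2=11; issue ADD r1<-Add2  regs: r0:11,r1:Add2,r2:Mul1,r3:Add3
  c9: stall  regs: r0:11,r1:Add2,r2:Mul1,r3:Add3
  c10: stall  regs: r0:11,r1:Add2,r2:Mul1,r3:Add3
  c11: CDB Add3=3; issue ADD r2<-Add3  regs: r0:11,r1:Add2,r2:Add3,r3:3
  c12: CDB Mul1=33; stall  regs: r0:11,r1:Add2,r2:Add3,r3:3
  c13: stall  regs: r0:11,r1:Add2,r2:Add3,r3:3
  c14: CDB Add1=2; issue ADD r3<-Add1  regs: r0:11,r1:Add2,r2:Add3,r3:Add1

STATUS = TAG Add2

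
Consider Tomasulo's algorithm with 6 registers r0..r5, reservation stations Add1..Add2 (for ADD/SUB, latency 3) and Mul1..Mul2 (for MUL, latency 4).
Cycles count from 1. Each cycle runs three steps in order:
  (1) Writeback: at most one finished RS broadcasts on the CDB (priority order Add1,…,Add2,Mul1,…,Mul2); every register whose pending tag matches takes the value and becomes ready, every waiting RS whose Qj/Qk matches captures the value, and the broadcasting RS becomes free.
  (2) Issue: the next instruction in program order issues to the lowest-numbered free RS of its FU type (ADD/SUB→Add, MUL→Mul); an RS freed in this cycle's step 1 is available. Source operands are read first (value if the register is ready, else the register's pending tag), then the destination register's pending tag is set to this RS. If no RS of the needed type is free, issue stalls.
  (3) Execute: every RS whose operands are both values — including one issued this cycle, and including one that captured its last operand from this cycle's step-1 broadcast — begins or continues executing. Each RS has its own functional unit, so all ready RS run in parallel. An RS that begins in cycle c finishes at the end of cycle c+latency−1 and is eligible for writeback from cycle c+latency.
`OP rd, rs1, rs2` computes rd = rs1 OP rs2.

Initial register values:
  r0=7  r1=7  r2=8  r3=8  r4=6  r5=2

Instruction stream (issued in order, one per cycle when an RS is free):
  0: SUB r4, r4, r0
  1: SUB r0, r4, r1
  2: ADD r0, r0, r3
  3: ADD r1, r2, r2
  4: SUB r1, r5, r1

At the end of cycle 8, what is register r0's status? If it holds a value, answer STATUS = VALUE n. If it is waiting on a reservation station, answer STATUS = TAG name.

c1: issue SUB r4<-Add1 | r0:7,r1:7,r2:8,r3:8,r4:Add1,r5:2
c2: issue SUB r0<-Add2 | r0:Add2,r1:7,r2:8,r3:8,r4:Add1,r5:2
c3: stall | r0:Add2,r1:7,r2:8,r3:8,r4:Add1,r5:2
c4: CDB Add1=-1; issue ADD r0<-Add1 | r0:Add1,r1:7,r2:8,r3:8,r4:-1,r5:2
c5: stall | r0:Add1,r1:7,r2:8,r3:8,r4:-1,r5:2
c6: stall | r0:Add1,r1:7,r2:8,r3:8,r4:-1,r5:2
c7: CDB Add2=-8; issue ADD r1<-Add2 | r0:Add1,r1:Add2,r2:8,r3:8,r4:-1,r5:2
c8: stall | r0:Add1,r1:Add2,r2:8,r3:8,r4:-1,r5:2

STATUS = TAG Add1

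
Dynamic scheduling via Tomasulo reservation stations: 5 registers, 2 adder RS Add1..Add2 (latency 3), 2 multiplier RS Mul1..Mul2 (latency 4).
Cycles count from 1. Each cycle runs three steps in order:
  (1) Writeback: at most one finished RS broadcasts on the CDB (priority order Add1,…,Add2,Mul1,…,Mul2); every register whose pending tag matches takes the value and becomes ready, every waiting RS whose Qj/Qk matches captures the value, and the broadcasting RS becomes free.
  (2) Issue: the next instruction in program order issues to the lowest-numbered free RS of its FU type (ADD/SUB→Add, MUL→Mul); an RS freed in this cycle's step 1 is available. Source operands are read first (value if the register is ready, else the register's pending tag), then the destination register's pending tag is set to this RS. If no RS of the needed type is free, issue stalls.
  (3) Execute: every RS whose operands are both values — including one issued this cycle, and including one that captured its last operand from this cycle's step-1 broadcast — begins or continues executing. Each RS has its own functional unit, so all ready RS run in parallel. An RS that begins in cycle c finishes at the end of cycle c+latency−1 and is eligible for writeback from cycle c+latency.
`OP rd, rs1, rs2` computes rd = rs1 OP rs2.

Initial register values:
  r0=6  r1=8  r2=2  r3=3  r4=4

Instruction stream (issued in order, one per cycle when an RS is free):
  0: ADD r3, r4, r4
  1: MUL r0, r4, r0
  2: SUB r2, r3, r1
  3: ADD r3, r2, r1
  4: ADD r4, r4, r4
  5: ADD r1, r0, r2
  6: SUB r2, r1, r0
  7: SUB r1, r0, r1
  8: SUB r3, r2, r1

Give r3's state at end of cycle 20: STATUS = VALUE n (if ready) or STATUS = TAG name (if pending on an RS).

cycle 1: issue ADD r3<-Add1 // r0:6,r1:8,r2:2,r3:Add1,r4:4
cycle 2: issue MUL r0<-Mul1 // r0:Mul1,r1:8,r2:2,r3:Add1,r4:4
cycle 3: issue SUB r2<-Add2 // r0:Mul1,r1:8,r2:Add2,r3:Add1,r4:4
cycle 4: CDB Add1=8; issue ADD r3<-Add1 // r0:Mul1,r1:8,r2:Add2,r3:Add1,r4:4
cycle 5: stall // r0:Mul1,r1:8,r2:Add2,r3:Add1,r4:4
cycle 6: CDB Mul1=24; stall // r0:24,r1:8,r2:Add2,r3:Add1,r4:4
cycle 7: CDB Add2=0; issue ADD r4<-Add2 // r0:24,r1:8,r2:0,r3:Add1,r4:Add2
cycle 8: stall // r0:24,r1:8,r2:0,r3:Add1,r4:Add2
cycle 9: stall // r0:24,r1:8,r2:0,r3:Add1,r4:Add2
cycle 10: CDB Add1=8; issue ADD r1<-Add1 // r0:24,r1:Add1,r2:0,r3:8,r4:Add2
cycle 11: CDB Add2=8; issue SUB r2<-Add2 // r0:24,r1:Add1,r2:Add2,r3:8,r4:8
cycle 12: stall // r0:24,r1:Add1,r2:Add2,r3:8,r4:8
cycle 13: CDB Add1=24; issue SUB r1<-Add1 // r0:24,r1:Add1,r2:Add2,r3:8,r4:8
cycle 14: stall // r0:24,r1:Add1,r2:Add2,r3:8,r4:8
cycle 15: stall // r0:24,r1:Add1,r2:Add2,r3:8,r4:8
cycle 16: CDB Add1=0; issue SUB r3<-Add1 // r0:24,r1:0,r2:Add2,r3:Add1,r4:8
cycle 17: CDB Add2=0 // r0:24,r1:0,r2:0,r3:Add1,r4:8
cycle 18: - // r0:24,r1:0,r2:0,r3:Add1,r4:8
cycle 19: - // r0:24,r1:0,r2:0,r3:Add1,r4:8
cycle 20: CDB Add1=0 // r0:24,r1:0,r2:0,r3:0,r4:8

STATUS = VALUE 0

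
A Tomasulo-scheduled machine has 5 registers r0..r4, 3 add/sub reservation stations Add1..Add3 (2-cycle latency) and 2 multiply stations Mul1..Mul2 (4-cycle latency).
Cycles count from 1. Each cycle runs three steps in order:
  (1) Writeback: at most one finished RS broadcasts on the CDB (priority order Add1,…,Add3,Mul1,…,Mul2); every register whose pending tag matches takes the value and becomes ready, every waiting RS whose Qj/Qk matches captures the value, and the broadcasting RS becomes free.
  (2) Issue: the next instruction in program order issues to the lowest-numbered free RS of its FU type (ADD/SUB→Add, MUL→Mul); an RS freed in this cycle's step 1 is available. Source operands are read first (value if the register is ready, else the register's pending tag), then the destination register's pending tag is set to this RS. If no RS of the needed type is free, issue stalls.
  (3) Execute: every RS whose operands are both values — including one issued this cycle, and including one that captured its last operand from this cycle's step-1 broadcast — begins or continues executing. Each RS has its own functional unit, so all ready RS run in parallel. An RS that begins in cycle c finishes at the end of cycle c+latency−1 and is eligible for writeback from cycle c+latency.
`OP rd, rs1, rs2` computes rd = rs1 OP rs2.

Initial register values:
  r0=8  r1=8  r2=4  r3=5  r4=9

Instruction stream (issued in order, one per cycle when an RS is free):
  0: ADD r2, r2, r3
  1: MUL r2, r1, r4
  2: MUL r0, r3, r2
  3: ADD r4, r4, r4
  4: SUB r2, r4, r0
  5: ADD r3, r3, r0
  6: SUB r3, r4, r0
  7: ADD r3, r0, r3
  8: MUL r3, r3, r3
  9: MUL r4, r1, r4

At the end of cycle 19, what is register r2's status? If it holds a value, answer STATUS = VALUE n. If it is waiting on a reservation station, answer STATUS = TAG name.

STATUS = VALUE -342

  c1: issue ADD r2<-Add1  regs: r0:8,r1:8,r2:Add1,r3:5,r4:9
  c2: issue MUL r2<-Mul1  regs: r0:8,r1:8,r2:Mul1,r3:5,r4:9
  c3: CDB Add1=9; issue MUL r0<-Mul2  regs: r0:Mul2,r1:8,r2:Mul1,r3:5,r4:9
  c4: issue ADD r4<-Add1  regs: r0:Mul2,r1:8,r2:Mul1,r3:5,r4:Add1
  c5: issue SUB r2<-Add2  regs: r0:Mul2,r1:8,r2:Add2,r3:5,r4:Add1
  c6: CDB Add1=18; issue ADD r3<-Add1  regs: r0:Mul2,r1:8,r2:Add2,r3:Add1,r4:18
  c7: CDB Mul1=72; issue SUB r3<-Add3  regs: r0:Mul2,r1:8,r2:Add2,r3:Add3,r4:18
  c8: stall  regs: r0:Mul2,r1:8,r2:Add2,r3:Add3,r4:18
  c9: stall  regs: r0:Mul2,r1:8,r2:Add2,r3:Add3,r4:18
  c10: stall  regs: r0:Mul2,r1:8,r2:Add2,r3:Add3,r4:18
  c11: CDB Mul2=360; stall  regs: r0:360,r1:8,r2:Add2,r3:Add3,r4:18
  c12: stall  regs: r0:360,r1:8,r2:Add2,r3:Add3,r4:18
  c13: CDB Add1=365; issue ADD r3<-Add1  regs: r0:360,r1:8,r2:Add2,r3:Add1,r4:18
  c14: CDB Add2=-342; issue MUL r3<-Mul1  regs: r0:360,r1:8,r2:-342,r3:Mul1,r4:18
  c15: CDB Add3=-342; issue MUL r4<-Mul2  regs: r0:360,r1:8,r2:-342,r3:Mul1,r4:Mul2
  c16: -  regs: r0:360,r1:8,r2:-342,r3:Mul1,r4:Mul2
  c17: CDB Add1=18  regs: r0:360,r1:8,r2:-342,r3:Mul1,r4:Mul2
  c18: -  regs: r0:360,r1:8,r2:-342,r3:Mul1,r4:Mul2
  c19: CDB Mul2=144  regs: r0:360,r1:8,r2:-342,r3:Mul1,r4:144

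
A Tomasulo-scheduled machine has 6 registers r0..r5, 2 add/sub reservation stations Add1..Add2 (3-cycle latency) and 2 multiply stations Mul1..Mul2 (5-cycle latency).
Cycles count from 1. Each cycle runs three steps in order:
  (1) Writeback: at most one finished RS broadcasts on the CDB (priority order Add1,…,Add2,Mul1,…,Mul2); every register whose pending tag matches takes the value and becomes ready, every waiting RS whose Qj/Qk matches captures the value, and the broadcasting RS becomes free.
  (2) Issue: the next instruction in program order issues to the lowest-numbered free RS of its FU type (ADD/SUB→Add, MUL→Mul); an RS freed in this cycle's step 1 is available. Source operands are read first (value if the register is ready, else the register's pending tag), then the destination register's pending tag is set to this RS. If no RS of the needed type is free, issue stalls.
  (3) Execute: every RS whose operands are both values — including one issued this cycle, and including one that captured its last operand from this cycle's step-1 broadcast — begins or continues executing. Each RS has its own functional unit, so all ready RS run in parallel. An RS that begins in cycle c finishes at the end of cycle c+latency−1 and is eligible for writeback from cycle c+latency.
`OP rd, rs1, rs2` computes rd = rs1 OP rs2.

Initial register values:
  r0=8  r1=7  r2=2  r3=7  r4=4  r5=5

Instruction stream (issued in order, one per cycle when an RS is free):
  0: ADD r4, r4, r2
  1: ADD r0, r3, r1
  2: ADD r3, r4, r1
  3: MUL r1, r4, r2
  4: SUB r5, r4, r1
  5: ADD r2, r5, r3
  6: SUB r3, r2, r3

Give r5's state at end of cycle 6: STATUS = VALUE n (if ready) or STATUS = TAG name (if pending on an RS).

cycle 1: issue ADD r4<-Add1 // r0:8,r1:7,r2:2,r3:7,r4:Add1,r5:5
cycle 2: issue ADD r0<-Add2 // r0:Add2,r1:7,r2:2,r3:7,r4:Add1,r5:5
cycle 3: stall // r0:Add2,r1:7,r2:2,r3:7,r4:Add1,r5:5
cycle 4: CDB Add1=6; issue ADD r3<-Add1 // r0:Add2,r1:7,r2:2,r3:Add1,r4:6,r5:5
cycle 5: CDB Add2=14; issue MUL r1<-Mul1 // r0:14,r1:Mul1,r2:2,r3:Add1,r4:6,r5:5
cycle 6: issue SUB r5<-Add2 // r0:14,r1:Mul1,r2:2,r3:Add1,r4:6,r5:Add2

STATUS = TAG Add2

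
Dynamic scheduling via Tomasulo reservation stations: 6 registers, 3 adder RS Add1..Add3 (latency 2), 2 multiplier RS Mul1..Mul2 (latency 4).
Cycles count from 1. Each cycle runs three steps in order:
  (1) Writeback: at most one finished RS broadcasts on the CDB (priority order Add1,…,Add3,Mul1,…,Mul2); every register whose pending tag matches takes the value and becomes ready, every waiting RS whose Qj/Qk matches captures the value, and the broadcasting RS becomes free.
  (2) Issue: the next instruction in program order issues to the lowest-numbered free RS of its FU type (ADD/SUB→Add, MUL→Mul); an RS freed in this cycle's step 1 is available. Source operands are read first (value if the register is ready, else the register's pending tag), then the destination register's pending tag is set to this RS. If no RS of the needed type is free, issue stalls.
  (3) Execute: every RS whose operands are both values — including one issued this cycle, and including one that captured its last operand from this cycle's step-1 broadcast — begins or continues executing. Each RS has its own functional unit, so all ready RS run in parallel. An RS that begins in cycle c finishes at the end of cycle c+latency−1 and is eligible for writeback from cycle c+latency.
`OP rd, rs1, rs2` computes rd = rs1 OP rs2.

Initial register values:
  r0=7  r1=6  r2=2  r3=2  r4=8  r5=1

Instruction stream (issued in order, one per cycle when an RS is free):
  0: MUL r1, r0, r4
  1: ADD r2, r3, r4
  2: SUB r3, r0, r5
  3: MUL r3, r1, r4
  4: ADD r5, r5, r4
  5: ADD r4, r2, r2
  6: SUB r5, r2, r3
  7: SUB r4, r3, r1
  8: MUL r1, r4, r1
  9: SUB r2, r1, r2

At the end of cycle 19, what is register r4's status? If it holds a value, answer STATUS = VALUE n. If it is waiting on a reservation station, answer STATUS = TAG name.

STATUS = VALUE 392

c1: issue MUL r1<-Mul1 | r0:7,r1:Mul1,r2:2,r3:2,r4:8,r5:1
c2: issue ADD r2<-Add1 | r0:7,r1:Mul1,r2:Add1,r3:2,r4:8,r5:1
c3: issue SUB r3<-Add2 | r0:7,r1:Mul1,r2:Add1,r3:Add2,r4:8,r5:1
c4: CDB Add1=10; issue MUL r3<-Mul2 | r0:7,r1:Mul1,r2:10,r3:Mul2,r4:8,r5:1
c5: CDB Add2=6; issue ADD r5<-Add1 | r0:7,r1:Mul1,r2:10,r3:Mul2,r4:8,r5:Add1
c6: CDB Mul1=56; issue ADD r4<-Add2 | r0:7,r1:56,r2:10,r3:Mul2,r4:Add2,r5:Add1
c7: CDB Add1=9; issue SUB r5<-Add1 | r0:7,r1:56,r2:10,r3:Mul2,r4:Add2,r5:Add1
c8: CDB Add2=20; issue SUB r4<-Add2 | r0:7,r1:56,r2:10,r3:Mul2,r4:Add2,r5:Add1
c9: issue MUL r1<-Mul1 | r0:7,r1:Mul1,r2:10,r3:Mul2,r4:Add2,r5:Add1
c10: CDB Mul2=448; issue SUB r2<-Add3 | r0:7,r1:Mul1,r2:Add3,r3:448,r4:Add2,r5:Add1
c11: - | r0:7,r1:Mul1,r2:Add3,r3:448,r4:Add2,r5:Add1
c12: CDB Add1=-438 | r0:7,r1:Mul1,r2:Add3,r3:448,r4:Add2,r5:-438
c13: CDB Add2=392 | r0:7,r1:Mul1,r2:Add3,r3:448,r4:392,r5:-438
c14: - | r0:7,r1:Mul1,r2:Add3,r3:448,r4:392,r5:-438
c15: - | r0:7,r1:Mul1,r2:Add3,r3:448,r4:392,r5:-438
c16: - | r0:7,r1:Mul1,r2:Add3,r3:448,r4:392,r5:-438
c17: CDB Mul1=21952 | r0:7,r1:21952,r2:Add3,r3:448,r4:392,r5:-438
c18: - | r0:7,r1:21952,r2:Add3,r3:448,r4:392,r5:-438
c19: CDB Add3=21942 | r0:7,r1:21952,r2:21942,r3:448,r4:392,r5:-438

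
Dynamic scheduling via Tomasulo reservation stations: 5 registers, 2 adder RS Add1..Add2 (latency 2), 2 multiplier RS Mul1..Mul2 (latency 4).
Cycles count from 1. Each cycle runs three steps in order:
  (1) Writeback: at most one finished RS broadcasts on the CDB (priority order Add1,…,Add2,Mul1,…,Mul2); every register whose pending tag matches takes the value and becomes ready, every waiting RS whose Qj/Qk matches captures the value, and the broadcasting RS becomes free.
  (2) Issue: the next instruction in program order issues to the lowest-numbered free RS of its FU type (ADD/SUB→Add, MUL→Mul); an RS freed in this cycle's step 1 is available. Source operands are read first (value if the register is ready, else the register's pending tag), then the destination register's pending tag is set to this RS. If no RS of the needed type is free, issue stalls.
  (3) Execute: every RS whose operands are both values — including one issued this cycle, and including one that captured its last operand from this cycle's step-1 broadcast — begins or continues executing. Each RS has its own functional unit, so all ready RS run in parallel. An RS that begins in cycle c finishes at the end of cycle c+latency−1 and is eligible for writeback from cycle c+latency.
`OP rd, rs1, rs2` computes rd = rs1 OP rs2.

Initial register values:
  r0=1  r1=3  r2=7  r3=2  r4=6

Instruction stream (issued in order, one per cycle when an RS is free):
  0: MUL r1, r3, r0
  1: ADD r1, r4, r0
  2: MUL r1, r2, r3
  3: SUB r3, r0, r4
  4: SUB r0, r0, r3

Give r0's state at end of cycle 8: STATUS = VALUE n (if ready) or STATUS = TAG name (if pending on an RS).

  c1: issue MUL r1<-Mul1  regs: r0:1,r1:Mul1,r2:7,r3:2,r4:6
  c2: issue ADD r1<-Add1  regs: r0:1,r1:Add1,r2:7,r3:2,r4:6
  c3: issue MUL r1<-Mul2  regs: r0:1,r1:Mul2,r2:7,r3:2,r4:6
  c4: CDB Add1=7; issue SUB r3<-Add1  regs: r0:1,r1:Mul2,r2:7,r3:Add1,r4:6
  c5: CDB Mul1=2; issue SUB r0<-Add2  regs: r0:Add2,r1:Mul2,r2:7,r3:Add1,r4:6
  c6: CDB Add1=-5  regs: r0:Add2,r1:Mul2,r2:7,r3:-5,r4:6
  c7: CDB Mul2=14  regs: r0:Add2,r1:14,r2:7,r3:-5,r4:6
  c8: CDB Add2=6  regs: r0:6,r1:14,r2:7,r3:-5,r4:6

STATUS = VALUE 6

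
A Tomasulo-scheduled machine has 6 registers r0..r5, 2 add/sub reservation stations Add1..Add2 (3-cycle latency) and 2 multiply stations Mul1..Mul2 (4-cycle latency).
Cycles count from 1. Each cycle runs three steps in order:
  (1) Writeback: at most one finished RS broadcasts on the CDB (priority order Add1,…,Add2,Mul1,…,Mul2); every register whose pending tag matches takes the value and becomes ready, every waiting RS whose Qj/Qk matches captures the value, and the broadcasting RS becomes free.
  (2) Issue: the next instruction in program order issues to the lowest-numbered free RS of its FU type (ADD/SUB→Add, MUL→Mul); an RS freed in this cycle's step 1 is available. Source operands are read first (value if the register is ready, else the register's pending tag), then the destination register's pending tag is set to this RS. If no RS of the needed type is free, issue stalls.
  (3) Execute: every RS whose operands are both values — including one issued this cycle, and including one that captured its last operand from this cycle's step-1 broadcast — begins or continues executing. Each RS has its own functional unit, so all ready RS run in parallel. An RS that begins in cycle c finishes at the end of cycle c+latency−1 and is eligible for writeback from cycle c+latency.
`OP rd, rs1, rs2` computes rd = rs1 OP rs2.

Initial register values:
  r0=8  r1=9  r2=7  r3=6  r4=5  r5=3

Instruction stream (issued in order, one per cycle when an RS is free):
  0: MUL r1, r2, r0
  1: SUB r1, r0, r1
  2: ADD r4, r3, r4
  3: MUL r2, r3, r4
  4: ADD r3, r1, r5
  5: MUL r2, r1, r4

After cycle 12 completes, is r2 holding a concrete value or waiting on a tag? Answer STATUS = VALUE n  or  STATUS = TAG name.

c1: issue MUL r1<-Mul1 | r0:8,r1:Mul1,r2:7,r3:6,r4:5,r5:3
c2: issue SUB r1<-Add1 | r0:8,r1:Add1,r2:7,r3:6,r4:5,r5:3
c3: issue ADD r4<-Add2 | r0:8,r1:Add1,r2:7,r3:6,r4:Add2,r5:3
c4: issue MUL r2<-Mul2 | r0:8,r1:Add1,r2:Mul2,r3:6,r4:Add2,r5:3
c5: CDB Mul1=56; stall | r0:8,r1:Add1,r2:Mul2,r3:6,r4:Add2,r5:3
c6: CDB Add2=11; issue ADD r3<-Add2 | r0:8,r1:Add1,r2:Mul2,r3:Add2,r4:11,r5:3
c7: issue MUL r2<-Mul1 | r0:8,r1:Add1,r2:Mul1,r3:Add2,r4:11,r5:3
c8: CDB Add1=-48 | r0:8,r1:-48,r2:Mul1,r3:Add2,r4:11,r5:3
c9: - | r0:8,r1:-48,r2:Mul1,r3:Add2,r4:11,r5:3
c10: CDB Mul2=66 | r0:8,r1:-48,r2:Mul1,r3:Add2,r4:11,r5:3
c11: CDB Add2=-45 | r0:8,r1:-48,r2:Mul1,r3:-45,r4:11,r5:3
c12: CDB Mul1=-528 | r0:8,r1:-48,r2:-528,r3:-45,r4:11,r5:3

STATUS = VALUE -528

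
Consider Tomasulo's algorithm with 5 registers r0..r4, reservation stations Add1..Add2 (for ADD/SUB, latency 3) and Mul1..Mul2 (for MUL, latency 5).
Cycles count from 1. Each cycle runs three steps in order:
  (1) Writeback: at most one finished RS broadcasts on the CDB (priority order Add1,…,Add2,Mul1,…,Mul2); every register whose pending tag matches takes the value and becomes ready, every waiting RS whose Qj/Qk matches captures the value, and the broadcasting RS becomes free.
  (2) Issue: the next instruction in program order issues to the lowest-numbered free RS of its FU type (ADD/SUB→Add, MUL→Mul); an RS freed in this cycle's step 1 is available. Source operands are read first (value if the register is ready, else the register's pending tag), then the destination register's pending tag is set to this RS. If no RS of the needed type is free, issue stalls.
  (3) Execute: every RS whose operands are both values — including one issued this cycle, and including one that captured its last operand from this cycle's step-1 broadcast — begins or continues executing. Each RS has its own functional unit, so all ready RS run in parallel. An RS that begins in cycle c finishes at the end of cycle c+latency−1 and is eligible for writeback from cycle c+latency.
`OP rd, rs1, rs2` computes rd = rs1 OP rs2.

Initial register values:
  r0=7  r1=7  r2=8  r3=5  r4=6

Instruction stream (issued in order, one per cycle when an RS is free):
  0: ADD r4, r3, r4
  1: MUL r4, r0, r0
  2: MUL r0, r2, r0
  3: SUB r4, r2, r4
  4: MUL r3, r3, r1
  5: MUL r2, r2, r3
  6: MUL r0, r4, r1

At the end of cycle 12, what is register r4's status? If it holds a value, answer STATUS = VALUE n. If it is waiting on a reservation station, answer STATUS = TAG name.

STATUS = VALUE -41

cycle 1: issue ADD r4<-Add1 // r0:7,r1:7,r2:8,r3:5,r4:Add1
cycle 2: issue MUL r4<-Mul1 // r0:7,r1:7,r2:8,r3:5,r4:Mul1
cycle 3: issue MUL r0<-Mul2 // r0:Mul2,r1:7,r2:8,r3:5,r4:Mul1
cycle 4: CDB Add1=11; issue SUB r4<-Add1 // r0:Mul2,r1:7,r2:8,r3:5,r4:Add1
cycle 5: stall // r0:Mul2,r1:7,r2:8,r3:5,r4:Add1
cycle 6: stall // r0:Mul2,r1:7,r2:8,r3:5,r4:Add1
cycle 7: CDB Mul1=49; issue MUL r3<-Mul1 // r0:Mul2,r1:7,r2:8,r3:Mul1,r4:Add1
cycle 8: CDB Mul2=56; issue MUL r2<-Mul2 // r0:56,r1:7,r2:Mul2,r3:Mul1,r4:Add1
cycle 9: stall // r0:56,r1:7,r2:Mul2,r3:Mul1,r4:Add1
cycle 10: CDB Add1=-41; stall // r0:56,r1:7,r2:Mul2,r3:Mul1,r4:-41
cycle 11: stall // r0:56,r1:7,r2:Mul2,r3:Mul1,r4:-41
cycle 12: CDB Mul1=35; issue MUL r0<-Mul1 // r0:Mul1,r1:7,r2:Mul2,r3:35,r4:-41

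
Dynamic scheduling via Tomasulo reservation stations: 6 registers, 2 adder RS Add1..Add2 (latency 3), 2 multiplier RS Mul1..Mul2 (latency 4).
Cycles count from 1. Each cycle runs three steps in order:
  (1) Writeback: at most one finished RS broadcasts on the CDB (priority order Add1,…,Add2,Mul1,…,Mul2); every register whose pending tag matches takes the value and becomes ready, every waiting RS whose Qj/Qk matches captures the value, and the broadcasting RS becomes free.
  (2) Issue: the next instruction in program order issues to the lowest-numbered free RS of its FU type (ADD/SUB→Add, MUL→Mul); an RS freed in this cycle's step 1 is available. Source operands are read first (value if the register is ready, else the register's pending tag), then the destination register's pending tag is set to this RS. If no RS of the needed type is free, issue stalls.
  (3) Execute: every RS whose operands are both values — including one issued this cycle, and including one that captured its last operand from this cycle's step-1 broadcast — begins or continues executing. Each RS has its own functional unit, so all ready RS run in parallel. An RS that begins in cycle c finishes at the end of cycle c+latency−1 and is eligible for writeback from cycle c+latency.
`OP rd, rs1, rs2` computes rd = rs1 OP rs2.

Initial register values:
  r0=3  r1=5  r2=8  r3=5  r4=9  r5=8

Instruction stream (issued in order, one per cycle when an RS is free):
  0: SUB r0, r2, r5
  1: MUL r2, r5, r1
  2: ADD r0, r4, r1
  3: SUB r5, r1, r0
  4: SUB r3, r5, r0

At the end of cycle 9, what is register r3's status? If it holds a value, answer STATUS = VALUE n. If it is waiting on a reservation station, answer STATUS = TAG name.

STATUS = TAG Add2

cycle 1: issue SUB r0<-Add1 // r0:Add1,r1:5,r2:8,r3:5,r4:9,r5:8
cycle 2: issue MUL r2<-Mul1 // r0:Add1,r1:5,r2:Mul1,r3:5,r4:9,r5:8
cycle 3: issue ADD r0<-Add2 // r0:Add2,r1:5,r2:Mul1,r3:5,r4:9,r5:8
cycle 4: CDB Add1=0; issue SUB r5<-Add1 // r0:Add2,r1:5,r2:Mul1,r3:5,r4:9,r5:Add1
cycle 5: stall // r0:Add2,r1:5,r2:Mul1,r3:5,r4:9,r5:Add1
cycle 6: CDB Add2=14; issue SUB r3<-Add2 // r0:14,r1:5,r2:Mul1,r3:Add2,r4:9,r5:Add1
cycle 7: CDB Mul1=40 // r0:14,r1:5,r2:40,r3:Add2,r4:9,r5:Add1
cycle 8: - // r0:14,r1:5,r2:40,r3:Add2,r4:9,r5:Add1
cycle 9: CDB Add1=-9 // r0:14,r1:5,r2:40,r3:Add2,r4:9,r5:-9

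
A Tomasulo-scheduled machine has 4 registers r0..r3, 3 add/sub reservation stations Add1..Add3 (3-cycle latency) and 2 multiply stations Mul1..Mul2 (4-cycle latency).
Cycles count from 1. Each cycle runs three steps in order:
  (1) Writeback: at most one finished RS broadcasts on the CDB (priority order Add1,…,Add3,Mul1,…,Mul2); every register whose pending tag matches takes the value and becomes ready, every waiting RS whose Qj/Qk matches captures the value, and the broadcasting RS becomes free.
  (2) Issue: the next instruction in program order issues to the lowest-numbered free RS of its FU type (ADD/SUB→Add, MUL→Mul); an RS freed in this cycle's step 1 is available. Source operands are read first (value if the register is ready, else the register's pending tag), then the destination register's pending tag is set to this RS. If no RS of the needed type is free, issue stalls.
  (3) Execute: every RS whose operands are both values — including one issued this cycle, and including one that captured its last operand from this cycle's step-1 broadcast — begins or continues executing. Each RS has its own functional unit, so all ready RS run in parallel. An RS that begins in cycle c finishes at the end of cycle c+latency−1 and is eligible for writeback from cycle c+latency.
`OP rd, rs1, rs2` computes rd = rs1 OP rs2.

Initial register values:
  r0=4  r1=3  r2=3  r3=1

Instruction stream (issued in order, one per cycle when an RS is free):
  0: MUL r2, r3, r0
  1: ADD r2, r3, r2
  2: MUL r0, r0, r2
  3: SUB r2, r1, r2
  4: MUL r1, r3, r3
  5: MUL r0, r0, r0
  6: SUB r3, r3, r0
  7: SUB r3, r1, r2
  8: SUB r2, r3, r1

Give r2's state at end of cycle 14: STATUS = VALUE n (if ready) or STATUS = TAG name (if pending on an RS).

cycle 1: issue MUL r2<-Mul1 // r0:4,r1:3,r2:Mul1,r3:1
cycle 2: issue ADD r2<-Add1 // r0:4,r1:3,r2:Add1,r3:1
cycle 3: issue MUL r0<-Mul2 // r0:Mul2,r1:3,r2:Add1,r3:1
cycle 4: issue SUB r2<-Add2 // r0:Mul2,r1:3,r2:Add2,r3:1
cycle 5: CDB Mul1=4; issue MUL r1<-Mul1 // r0:Mul2,r1:Mul1,r2:Add2,r3:1
cycle 6: stall // r0:Mul2,r1:Mul1,r2:Add2,r3:1
cycle 7: stall // r0:Mul2,r1:Mul1,r2:Add2,r3:1
cycle 8: CDB Add1=5; stall // r0:Mul2,r1:Mul1,r2:Add2,r3:1
cycle 9: CDB Mul1=1; issue MUL r0<-Mul1 // r0:Mul1,r1:1,r2:Add2,r3:1
cycle 10: issue SUB r3<-Add1 // r0:Mul1,r1:1,r2:Add2,r3:Add1
cycle 11: CDB Add2=-2; issue SUB r3<-Add2 // r0:Mul1,r1:1,r2:-2,r3:Add2
cycle 12: CDB Mul2=20; issue SUB r2<-Add3 // r0:Mul1,r1:1,r2:Add3,r3:Add2
cycle 13: - // r0:Mul1,r1:1,r2:Add3,r3:Add2
cycle 14: CDB Add2=3 // r0:Mul1,r1:1,r2:Add3,r3:3

STATUS = TAG Add3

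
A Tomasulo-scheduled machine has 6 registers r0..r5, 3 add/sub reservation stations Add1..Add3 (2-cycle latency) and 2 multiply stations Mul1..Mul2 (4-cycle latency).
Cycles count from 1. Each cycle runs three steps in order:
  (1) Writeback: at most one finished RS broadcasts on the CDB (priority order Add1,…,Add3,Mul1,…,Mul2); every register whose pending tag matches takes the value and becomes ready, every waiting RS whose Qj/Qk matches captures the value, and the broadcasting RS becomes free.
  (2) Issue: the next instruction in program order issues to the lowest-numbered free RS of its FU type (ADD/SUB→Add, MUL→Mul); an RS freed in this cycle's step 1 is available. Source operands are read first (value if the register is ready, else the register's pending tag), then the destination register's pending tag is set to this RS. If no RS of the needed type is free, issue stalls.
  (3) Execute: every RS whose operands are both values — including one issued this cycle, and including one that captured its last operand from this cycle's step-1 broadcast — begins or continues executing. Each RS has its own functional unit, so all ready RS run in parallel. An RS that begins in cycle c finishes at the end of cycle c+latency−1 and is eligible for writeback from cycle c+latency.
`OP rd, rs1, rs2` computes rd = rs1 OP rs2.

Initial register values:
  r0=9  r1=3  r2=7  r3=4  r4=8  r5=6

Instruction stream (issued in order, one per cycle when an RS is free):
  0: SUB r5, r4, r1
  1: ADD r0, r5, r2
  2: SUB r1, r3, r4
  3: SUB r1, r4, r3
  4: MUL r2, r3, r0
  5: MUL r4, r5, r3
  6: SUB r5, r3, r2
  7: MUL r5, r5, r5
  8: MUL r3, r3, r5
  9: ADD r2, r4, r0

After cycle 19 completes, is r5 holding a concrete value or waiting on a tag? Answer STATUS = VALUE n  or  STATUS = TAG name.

STATUS = VALUE 1936

  c1: issue SUB r5<-Add1  regs: r0:9,r1:3,r2:7,r3:4,r4:8,r5:Add1
  c2: issue ADD r0<-Add2  regs: r0:Add2,r1:3,r2:7,r3:4,r4:8,r5:Add1
  c3: CDB Add1=5; issue SUB r1<-Add1  regs: r0:Add2,r1:Add1,r2:7,r3:4,r4:8,r5:5
  c4: issue SUB r1<-Add3  regs: r0:Add2,r1:Add3,r2:7,r3:4,r4:8,r5:5
  c5: CDB Add1=-4; issue MUL r2<-Mul1  regs: r0:Add2,r1:Add3,r2:Mul1,r3:4,r4:8,r5:5
  c6: CDB Add2=12; issue MUL r4<-Mul2  regs: r0:12,r1:Add3,r2:Mul1,r3:4,r4:Mul2,r5:5
  c7: CDB Add3=4; issue SUB r5<-Add1  regs: r0:12,r1:4,r2:Mul1,r3:4,r4:Mul2,r5:Add1
  c8: stall  regs: r0:12,r1:4,r2:Mul1,r3:4,r4:Mul2,r5:Add1
  c9: stall  regs: r0:12,r1:4,r2:Mul1,r3:4,r4:Mul2,r5:Add1
  c10: CDB Mul1=48; issue MUL r5<-Mul1  regs: r0:12,r1:4,r2:48,r3:4,r4:Mul2,r5:Mul1
  c11: CDB Mul2=20; issue MUL r3<-Mul2  regs: r0:12,r1:4,r2:48,r3:Mul2,r4:20,r5:Mul1
  c12: CDB Add1=-44; issue ADD r2<-Add1  regs: r0:12,r1:4,r2:Add1,r3:Mul2,r4:20,r5:Mul1
  c13: -  regs: r0:12,r1:4,r2:Add1,r3:Mul2,r4:20,r5:Mul1
  c14: CDB Add1=32  regs: r0:12,r1:4,r2:32,r3:Mul2,r4:20,r5:Mul1
  c15: -  regs: r0:12,r1:4,r2:32,r3:Mul2,r4:20,r5:Mul1
  c16: CDB Mul1=1936  regs: r0:12,r1:4,r2:32,r3:Mul2,r4:20,r5:1936
  c17: -  regs: r0:12,r1:4,r2:32,r3:Mul2,r4:20,r5:1936
  c18: -  regs: r0:12,r1:4,r2:32,r3:Mul2,r4:20,r5:1936
  c19: -  regs: r0:12,r1:4,r2:32,r3:Mul2,r4:20,r5:1936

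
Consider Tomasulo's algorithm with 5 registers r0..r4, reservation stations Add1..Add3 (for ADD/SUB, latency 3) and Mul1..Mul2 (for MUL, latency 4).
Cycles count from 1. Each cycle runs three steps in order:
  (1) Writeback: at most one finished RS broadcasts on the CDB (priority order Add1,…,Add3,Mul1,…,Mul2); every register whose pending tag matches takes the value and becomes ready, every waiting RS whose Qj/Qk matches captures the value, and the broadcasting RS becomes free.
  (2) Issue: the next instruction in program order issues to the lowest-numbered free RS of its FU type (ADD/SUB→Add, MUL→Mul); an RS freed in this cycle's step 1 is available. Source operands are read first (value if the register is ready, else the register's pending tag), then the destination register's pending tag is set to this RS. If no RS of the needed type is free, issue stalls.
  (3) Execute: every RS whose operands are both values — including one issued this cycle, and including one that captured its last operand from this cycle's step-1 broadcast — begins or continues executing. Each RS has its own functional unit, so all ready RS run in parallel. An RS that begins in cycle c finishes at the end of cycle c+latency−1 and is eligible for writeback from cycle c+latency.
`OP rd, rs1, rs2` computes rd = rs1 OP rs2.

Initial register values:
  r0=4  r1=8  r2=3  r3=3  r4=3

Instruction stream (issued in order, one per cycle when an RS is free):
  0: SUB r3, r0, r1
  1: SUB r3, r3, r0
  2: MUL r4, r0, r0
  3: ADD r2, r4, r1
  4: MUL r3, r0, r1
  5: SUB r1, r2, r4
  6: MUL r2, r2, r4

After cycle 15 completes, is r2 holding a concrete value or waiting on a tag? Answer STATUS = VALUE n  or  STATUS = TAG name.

STATUS = VALUE 384

cycle 1: issue SUB r3<-Add1 // r0:4,r1:8,r2:3,r3:Add1,r4:3
cycle 2: issue SUB r3<-Add2 // r0:4,r1:8,r2:3,r3:Add2,r4:3
cycle 3: issue MUL r4<-Mul1 // r0:4,r1:8,r2:3,r3:Add2,r4:Mul1
cycle 4: CDB Add1=-4; issue ADD r2<-Add1 // r0:4,r1:8,r2:Add1,r3:Add2,r4:Mul1
cycle 5: issue MUL r3<-Mul2 // r0:4,r1:8,r2:Add1,r3:Mul2,r4:Mul1
cycle 6: issue SUB r1<-Add3 // r0:4,r1:Add3,r2:Add1,r3:Mul2,r4:Mul1
cycle 7: CDB Add2=-8; stall // r0:4,r1:Add3,r2:Add1,r3:Mul2,r4:Mul1
cycle 8: CDB Mul1=16; issue MUL r2<-Mul1 // r0:4,r1:Add3,r2:Mul1,r3:Mul2,r4:16
cycle 9: CDB Mul2=32 // r0:4,r1:Add3,r2:Mul1,r3:32,r4:16
cycle 10: - // r0:4,r1:Add3,r2:Mul1,r3:32,r4:16
cycle 11: CDB Add1=24 // r0:4,r1:Add3,r2:Mul1,r3:32,r4:16
cycle 12: - // r0:4,r1:Add3,r2:Mul1,r3:32,r4:16
cycle 13: - // r0:4,r1:Add3,r2:Mul1,r3:32,r4:16
cycle 14: CDB Add3=8 // r0:4,r1:8,r2:Mul1,r3:32,r4:16
cycle 15: CDB Mul1=384 // r0:4,r1:8,r2:384,r3:32,r4:16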